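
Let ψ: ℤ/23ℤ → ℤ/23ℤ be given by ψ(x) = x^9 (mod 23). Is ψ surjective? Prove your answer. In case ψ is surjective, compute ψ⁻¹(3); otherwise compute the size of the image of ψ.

Since 23 is prime, the nonzero elements of ℤ/23ℤ form a cyclic group of order 22.
As gcd(9, 22) = 1, raising to the 9th power is a bijection on this group: if a^9 ≡ b^9 then (ab^{−1})^9 = 1, and the only element of order dividing gcd(9, 22) = 1 is 1, so a = b.
With ψ(0) = 0 this makes ψ injective on all of ℤ/23ℤ, hence bijective (finite equal-size domain and codomain). In particular ψ is surjective.
Since ψ is surjective, we find the preimage of 3. The inverse of x ↦ x^9 on (ℤ/23ℤ)^× is x ↦ x^5, because 9·5 = 45 = 2·22 + 1 ≡ 1 (mod 22) and x^{22} = 1 for x ≠ 0 (Fermat). So ψ⁻¹(3) = 3^5 mod 23.
Repeated squaring mod 23: 3^1 ≡ 3, 3^2 ≡ 3² = 9, 3^4 ≡ 9² = 81 ≡ 12. Since 5 = 4 + 1, 3^5 ≡ 12·3: 12·3 = 36 ≡ 13. So 3^5 ≡ 13 (mod 23).
Hence ψ⁻¹(3) = 13.

13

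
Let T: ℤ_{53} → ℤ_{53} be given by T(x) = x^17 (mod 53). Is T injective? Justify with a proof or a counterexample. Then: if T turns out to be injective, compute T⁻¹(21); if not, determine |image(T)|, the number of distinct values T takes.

34

Since 53 is prime, the nonzero elements of ℤ_{53} form a cyclic group of order 52.
As gcd(17, 52) = 1, raising to the 17th power is a bijection on this group: if u^17 ≡ v^17 then (uv^{−1})^17 = 1, and the only element of order dividing gcd(17, 52) = 1 is 1, so u = v.
With T(0) = 0 this makes T injective on all of ℤ_{53}, hence bijective (finite equal-size domain and codomain). In particular T is injective.
Since T is injective, we find the preimage of 21. The inverse of x ↦ x^17 on (ℤ_{53})^× is x ↦ x^49, because 17·49 = 833 = 16·52 + 1 ≡ 1 (mod 52) and x^{52} = 1 for x ≠ 0 (Fermat). So T⁻¹(21) = 21^49 mod 53.
Repeated squaring mod 53: 21^1 ≡ 21, 21^2 ≡ 21² = 441 ≡ 17, 21^4 ≡ 17² = 289 ≡ 24, 21^8 ≡ 24² = 576 ≡ 46, 21^16 ≡ 46² = 2116 ≡ 49, 21^32 ≡ 49² = 2401 ≡ 16. Since 49 = 32 + 16 + 1, 21^49 ≡ 16·49·21: 16·49 = 784 ≡ 42, then 42·21 = 882 ≡ 34. So 21^49 ≡ 34 (mod 53).
Hence T⁻¹(21) = 34.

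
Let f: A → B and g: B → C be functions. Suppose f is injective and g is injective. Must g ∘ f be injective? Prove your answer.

injective

Suppose (g ∘ f)(a) = (g ∘ f)(b), i.e. g(f(a)) = g(f(b)).
Since g is injective, f(a) = f(b). Since f is injective, a = b. So g ∘ f is injective.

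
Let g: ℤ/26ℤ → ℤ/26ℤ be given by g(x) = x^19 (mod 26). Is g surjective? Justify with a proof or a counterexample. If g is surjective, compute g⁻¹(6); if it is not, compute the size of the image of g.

20

Computing x^19 mod 26 for each x (by repeated squaring, reducing mod 26 at every step), the values g(0), g(1), …, g(25) are: 0, 1, 24, 3, 4, 21, 20, 19, 18, 9, 10, 15, 12, 13, 14, 11, 16, 17, 8, 7, 6, 5, 22, 23, 2, 25.
Every element of ℤ/26ℤ appears exactly once in this list, so g is a bijection, and in particular surjective.
Since g is surjective, we read off the preimage of 6 from the same table: g(20) = 6, so g⁻¹(6) = 20.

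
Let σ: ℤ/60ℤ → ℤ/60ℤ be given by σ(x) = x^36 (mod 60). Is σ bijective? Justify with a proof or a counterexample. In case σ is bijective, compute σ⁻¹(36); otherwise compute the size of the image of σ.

σ(2): Repeated squaring mod 60: 2^1 ≡ 2, 2^2 ≡ 2² = 4, 2^4 ≡ 4² = 16, 2^8 ≡ 16² = 256 ≡ 16, 2^16 ≡ 16² = 256 ≡ 16, 2^32 ≡ 16² = 256 ≡ 16. Since 36 = 32 + 4, 2^36 ≡ 16·16: 16·16 = 256 ≡ 16. So 2^36 ≡ 16 (mod 60).
σ(4): Repeated squaring mod 60: 4^1 ≡ 4, 4^2 ≡ 4² = 16, 4^4 ≡ 16² = 256 ≡ 16, 4^8 ≡ 16² = 256 ≡ 16, 4^16 ≡ 16² = 256 ≡ 16, 4^32 ≡ 16² = 256 ≡ 16. Since 36 = 32 + 4, 4^36 ≡ 16·16: 16·16 = 256 ≡ 16. So 4^36 ≡ 16 (mod 60).
So σ(2) = σ(4) = 16 while 2 ≠ 4, thus σ is not injective, hence not bijective.
Since σ is not bijective, we determine |image(σ)|. Computing x^36 mod 60 for each x (by repeated squaring, reducing mod 60 at every step), the values σ(0), σ(1), …, σ(59) are: 0, 1, 16, 21, 16, 25, 36, 1, 16, 21, 40, 1, 36, 1, 16, 45, 16, 1, 36, 1, 40, 21, 16, 1, 36, 25, 16, 21, 16, 1, 0, 1, 16, 21, 16, 25, 36, 1, 16, 21, 40, 1, 36, 1, 16, 45, 16, 1, 36, 1, 40, 21, 16, 1, 36, 25, 16, 21, 16, 1.
The distinct values are {0, 1, 16, 21, 25, 36, 40, 45}; there are 8 of them.

8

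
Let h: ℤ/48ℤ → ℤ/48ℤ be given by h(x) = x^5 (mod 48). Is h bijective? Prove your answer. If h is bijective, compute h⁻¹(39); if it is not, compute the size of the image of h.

27

h(0) = 0^5 = 0.
h(6): Repeated squaring mod 48: 6^1 ≡ 6, 6^2 ≡ 6² = 36, 6^4 ≡ 36² = 1296 ≡ 0. Since 5 = 4 + 1, 6^5 ≡ 0·6: 0·6 = 0. So 6^5 ≡ 0 (mod 48).
So h(0) = h(6) = 0 while 0 ≠ 6, thus h is not injective, hence not bijective.
Since h is not bijective, we determine |image(h)|. Computing x^5 mod 48 for each x (by repeated squaring, reducing mod 48 at every step), the values h(0), h(1), …, h(47) are: 0, 1, 32, 3, 16, 5, 0, 7, 32, 9, 16, 11, 0, 13, 32, 15, 16, 17, 0, 19, 32, 21, 16, 23, 0, 25, 32, 27, 16, 29, 0, 31, 32, 33, 16, 35, 0, 37, 32, 39, 16, 41, 0, 43, 32, 45, 16, 47.
The distinct values are {0, 1, 3, 5, 7, 9, 11, 13, 15, 16, 17, 19, 21, 23, 25, 27, 29, 31, 32, 33, 35, 37, 39, 41, 43, 45, 47}; there are 27 of them.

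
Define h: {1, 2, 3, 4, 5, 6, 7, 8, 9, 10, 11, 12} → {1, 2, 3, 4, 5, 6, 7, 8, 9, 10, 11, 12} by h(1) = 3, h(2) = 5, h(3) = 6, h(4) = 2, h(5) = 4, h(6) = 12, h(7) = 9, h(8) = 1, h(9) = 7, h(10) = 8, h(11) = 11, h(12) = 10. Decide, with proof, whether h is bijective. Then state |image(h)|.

12

The values 3, 5, 6, 2, 4, 12, 9, 1, 7, 8, 11, 10 are a permutation of {1, 2, 3, 4, 5, 6, 7, 8, 9, 10, 11, 12}: each element appears exactly once.
So h is injective and surjective, hence bijective.
The image of h is {1, 2, 3, 4, 5, 6, 7, 8, 9, 10, 11, 12}, which has 12 elements.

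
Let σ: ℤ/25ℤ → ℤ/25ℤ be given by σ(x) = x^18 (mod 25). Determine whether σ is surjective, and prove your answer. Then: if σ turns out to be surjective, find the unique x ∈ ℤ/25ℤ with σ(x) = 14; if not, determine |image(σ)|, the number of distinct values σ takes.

11

σ(0) = 0^18 = 0.
σ(5): Repeated squaring mod 25: 5^1 ≡ 5, 5^2 ≡ 5² = 25 ≡ 0, 5^4 ≡ 0² = 0, 5^8 ≡ 0² = 0, 5^16 ≡ 0² = 0. Since 18 = 16 + 2, 5^18 ≡ 0·0: 0·0 = 0. So 5^18 ≡ 0 (mod 25).
So σ(0) = σ(5) = 0 while 0 ≠ 5, thus σ is not injective.
A non-injective map from the 25-element set ℤ/25ℤ to itself takes at most 24 distinct values, so it cannot be surjective. Hence σ is not surjective.
Since σ is not surjective, we determine |image(σ)|. Computing x^18 mod 25 for each x (by repeated squaring, reducing mod 25 at every step), the values σ(0), σ(1), …, σ(24) are: 0, 1, 19, 14, 11, 0, 16, 24, 9, 21, 0, 6, 4, 4, 6, 0, 21, 9, 24, 16, 0, 11, 14, 19, 1.
The distinct values are {0, 1, 4, 6, 9, 11, 14, 16, 19, 21, 24}; there are 11 of them.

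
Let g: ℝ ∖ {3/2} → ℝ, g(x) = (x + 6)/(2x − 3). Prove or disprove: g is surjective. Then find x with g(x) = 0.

If g(x) = 1/2, cross-multiplying gives 2(x + 6) = 1(2x − 3), which simplifies to 12 = −3 — false.  So 1/2 has no preimage and g is not surjective.
Solving g(x) = 0: cross-multiplying gives x + 6 = 0(2x − 3), which rearranges to 1x = −6, so x = −6.

-6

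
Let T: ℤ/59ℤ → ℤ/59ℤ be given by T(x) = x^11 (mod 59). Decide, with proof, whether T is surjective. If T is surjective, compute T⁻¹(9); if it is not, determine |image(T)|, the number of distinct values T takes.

Since 59 is prime, the nonzero elements of ℤ/59ℤ form a cyclic group of order 58.
As gcd(11, 58) = 1, raising to the 11th power is a bijection on this group: if a^11 ≡ b^11 then (ab^{−1})^11 = 1, and the only element of order dividing gcd(11, 58) = 1 is 1, so a = b.
With T(0) = 0 this makes T injective on all of ℤ/59ℤ, hence bijective (finite equal-size domain and codomain). In particular T is surjective.
Since T is surjective, we find the preimage of 9. The inverse of x ↦ x^11 on (ℤ/59ℤ)^× is x ↦ x^37, because 11·37 = 407 = 7·58 + 1 ≡ 1 (mod 58) and x^{58} = 1 for x ≠ 0 (Fermat). So T⁻¹(9) = 9^37 mod 59.
Repeated squaring mod 59: 9^1 ≡ 9, 9^2 ≡ 9² = 81 ≡ 22, 9^4 ≡ 22² = 484 ≡ 12, 9^8 ≡ 12² = 144 ≡ 26, 9^16 ≡ 26² = 676 ≡ 27, 9^32 ≡ 27² = 729 ≡ 21. Since 37 = 32 + 4 + 1, 9^37 ≡ 21·12·9: 21·12 = 252 ≡ 16, then 16·9 = 144 ≡ 26. So 9^37 ≡ 26 (mod 59).
Hence T⁻¹(9) = 26.

26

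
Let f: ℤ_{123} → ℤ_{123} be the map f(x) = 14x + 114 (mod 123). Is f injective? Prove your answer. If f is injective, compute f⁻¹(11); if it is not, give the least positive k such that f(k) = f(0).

19

Suppose f(s) = f(t) in ℤ_{123}. Then 14s + 114 ≡ 14t + 114 (mod 123), hence 14(s − t) ≡ 0 (mod 123).
Since gcd(14, 123) = 1, 14 is invertible modulo 123, hence s − t ≡ 0 (mod 123), i.e. s = t.
Thus f is injective.
We now compute 14⁻¹ mod 123 explicitly. Euclid's algorithm: 123 = 8·14 + 11, 14 = 1·11 + 3, 11 = 3·3 + 2, 3 = 1·2 + 1; back-substituting gives 1 = 44·14 − 5·123, so 14⁻¹ ≡ 44 (mod 123).
Since f is injective, we find f⁻¹(11): we need 14x ≡ 11 − 114 ≡ 20 (mod 123). Using 14⁻¹ = 44: x ≡ 44·20 = 880 = 7·123 + 19, so x = 19.
Check: f(19) = 14·19 + 114 = 380 = 3·123 + 11 ≡ 11 (mod 123).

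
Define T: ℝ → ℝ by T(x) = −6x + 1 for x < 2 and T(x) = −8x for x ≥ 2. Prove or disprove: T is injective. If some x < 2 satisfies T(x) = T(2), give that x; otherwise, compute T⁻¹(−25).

25/8

Both pieces are strictly decreasing (slopes −6 and −8), so each is injective on its own interval.
The left piece maps (−∞, 2) onto (−11, ∞); the right piece maps [2, ∞) onto (−∞, −16].
These images are disjoint, so no value is attained by both pieces. Hence T is injective.
Because the two images are disjoint, no x < 2 has T(x) = T(2), so we compute T⁻¹(−25): −25 lies in (−∞, −16], so solve −8x = −25: x = (−25 − 0)/(−8) = 25/8.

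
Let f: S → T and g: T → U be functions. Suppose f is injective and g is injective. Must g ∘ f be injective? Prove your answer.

Suppose (g ∘ f)(s) = (g ∘ f)(t), i.e. g(f(s)) = g(f(t)).
Since g is injective, f(s) = f(t). Since f is injective, s = t. Hence g ∘ f is injective.

injective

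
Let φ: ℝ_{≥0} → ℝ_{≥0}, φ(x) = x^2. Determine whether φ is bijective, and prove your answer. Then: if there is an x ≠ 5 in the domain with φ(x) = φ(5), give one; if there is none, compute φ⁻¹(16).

On ℝ_{≥0}, x ↦ x^2 is strictly increasing (injective) and for any y ∈ ℝ_{≥0} the 2nd root y^{1/2} lies in ℝ_{≥0} (surjective). So φ is bijective.
Since x ↦ x^2 is strictly increasing on ℝ_{≥0}, it is injective there, so no x ≠ 5 in the domain has φ(x) = φ(5). We therefore compute φ⁻¹(16) = 16^{1/2} = 4 (indeed 4^2 = 16).

4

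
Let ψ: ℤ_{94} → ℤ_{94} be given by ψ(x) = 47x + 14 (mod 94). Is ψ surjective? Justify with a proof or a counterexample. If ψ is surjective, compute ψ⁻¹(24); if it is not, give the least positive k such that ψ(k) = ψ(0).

2

Recall that surjectivity means every element of the codomain has a preimage under ψ.
Since gcd(47, 94) = 47, we have 47x ≡ 0 (mod 47) for all x, so ψ(x) ≡ 14 (mod 47).
But 0 ≢ 14 (mod 47), so 0 ∈ ℤ_{94} has no preimage. So ψ is not surjective.
Since ψ is not surjective, we find the least positive k with ψ(k) = ψ(0): this means 47k ≡ 0 (mod 94), i.e. 94 ∣ 47k. Since gcd(47, 94) = 47, dividing through by 47 this holds exactly when 2 ∣ k.
The smallest positive such k is 2.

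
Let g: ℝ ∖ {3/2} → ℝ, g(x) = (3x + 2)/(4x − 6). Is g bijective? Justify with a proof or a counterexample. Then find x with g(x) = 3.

20/9

If g(x) = 3/4, cross-multiplying gives 4(3x + 2) = 3(4x − 6), which simplifies to 8 = −18 — false.  So 3/4 has no preimage and g is not surjective.
Therefore g is not bijective.
Solving g(x) = 3: cross-multiplying gives 3x + 2 = 3(4x − 6), which rearranges to −9x = −20, so x = 20/9.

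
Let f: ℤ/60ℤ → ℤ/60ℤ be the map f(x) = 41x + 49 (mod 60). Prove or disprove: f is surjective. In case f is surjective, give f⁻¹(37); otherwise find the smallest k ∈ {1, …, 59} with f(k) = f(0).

Recall: surjectivity means every element of the codomain has a preimage under f.
Since gcd(41, 60) = 1, 41 is invertible modulo 60. Euclid's algorithm: 60 = 1·41 + 19, 41 = 2·19 + 3, 19 = 6·3 + 1; back-substituting gives 1 = 41·41 − 28·60, so 41⁻¹ ≡ 41 (mod 60).
For any y ∈ ℤ/60ℤ, x = 41(y − 49) mod 60 satisfies f(x) = 41·41(y − 49) + 49 ≡ y (since 41·41 ≡ 1 mod 60). So every y has a preimage.
Thus f is surjective.
Since f is surjective, we find f⁻¹(37): we need 41x ≡ 37 − 49 ≡ 48 (mod 60). Using 41⁻¹ = 41: x ≡ 41·48 = 1968 = 32·60 + 48, so x = 48.
Check: f(48) = 41·48 + 49 = 2017 = 33·60 + 37 ≡ 37 (mod 60).

48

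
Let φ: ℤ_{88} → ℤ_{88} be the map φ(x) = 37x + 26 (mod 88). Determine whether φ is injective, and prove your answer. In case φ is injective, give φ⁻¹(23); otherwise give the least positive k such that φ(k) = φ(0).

57

If φ(a) = φ(b), then 37a ≡ 37b (mod 88). Because gcd(37, 88) = 1, we may cancel 37 to get a ≡ b (mod 88).
Hence φ is injective.
We now compute 37⁻¹ mod 88 explicitly. Euclid's algorithm: 88 = 2·37 + 14, 37 = 2·14 + 9, 14 = 1·9 + 5, 9 = 1·5 + 4, 5 = 1·4 + 1; back-substituting gives 1 = 69·37 − 29·88, so 37⁻¹ ≡ 69 (mod 88).
Since φ is injective, we compute φ⁻¹(23): solve 37x + 26 ≡ 23 (mod 88), i.e. 37x ≡ 85 (mod 88).
Multiplying by 37⁻¹ = 69 gives x ≡ 69·85 = 5865 = 66·88 + 57 ≡ 57 (mod 88).
Check: φ(57) = 37·57 + 26 = 2135 = 24·88 + 23 ≡ 23 (mod 88).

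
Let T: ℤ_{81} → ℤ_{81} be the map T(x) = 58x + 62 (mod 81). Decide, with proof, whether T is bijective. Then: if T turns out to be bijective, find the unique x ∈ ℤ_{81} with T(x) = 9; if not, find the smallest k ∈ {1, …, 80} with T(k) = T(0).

By definition, T is injective if T(a) = T(b) implies a = b.
If T(a) = T(b), then 58a ≡ 58b (mod 81). Because gcd(58, 81) = 1, we may cancel 58 to get a ≡ b (mod 81).
We now compute 58⁻¹ mod 81 explicitly. Euclid's algorithm: 81 = 1·58 + 23, 58 = 2·23 + 12, 23 = 1·12 + 11, 12 = 1·11 + 1; back-substituting gives 1 = 7·58 − 5·81, so 58⁻¹ ≡ 7 (mod 81).
Then y ↦ 7(y − 62) is a two-sided inverse to T, so every y ∈ ℤ_{81} has a preimage.
Therefore T is bijective.
Since T is bijective, we compute T⁻¹(9): solve 58x + 62 ≡ 9 (mod 81), i.e. 58x ≡ 28 (mod 81).
Multiplying by 58⁻¹ = 7 gives x ≡ 7·28 = 196 = 2·81 + 34 ≡ 34 (mod 81).
Check: T(34) = 58·34 + 62 = 2034 = 25·81 + 9 ≡ 9 (mod 81).

34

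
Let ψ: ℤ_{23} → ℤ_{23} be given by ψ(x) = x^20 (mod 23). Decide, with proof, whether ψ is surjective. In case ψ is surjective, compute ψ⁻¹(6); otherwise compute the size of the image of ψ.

12

ψ(11): Repeated squaring mod 23: 11^1 ≡ 11, 11^2 ≡ 11² = 121 ≡ 6, 11^4 ≡ 6² = 36 ≡ 13, 11^8 ≡ 13² = 169 ≡ 8, 11^16 ≡ 8² = 64 ≡ 18. Since 20 = 16 + 4, 11^20 ≡ 18·13: 18·13 = 234 ≡ 4. So 11^20 ≡ 4 (mod 23).
ψ(12): Repeated squaring mod 23: 12^1 ≡ 12, 12^2 ≡ 12² = 144 ≡ 6, 12^4 ≡ 6² = 36 ≡ 13, 12^8 ≡ 13² = 169 ≡ 8, 12^16 ≡ 8² = 64 ≡ 18. Since 20 = 16 + 4, 12^20 ≡ 18·13: 18·13 = 234 ≡ 4. So 12^20 ≡ 4 (mod 23).
So ψ(11) = ψ(12) = 4 while 11 ≠ 12, thus ψ is not injective.
A non-injective map from the 23-element set ℤ_{23} to itself takes at most 22 distinct values, so it cannot be surjective. Thus ψ is not surjective.
Since ψ is not surjective, we determine |image(ψ)|. Computing x^20 mod 23 for each x (by repeated squaring, reducing mod 23 at every step), the values ψ(0), ψ(1), …, ψ(22) are: 0, 1, 6, 18, 13, 12, 16, 8, 9, 2, 3, 4, 4, 3, 2, 9, 8, 16, 12, 13, 18, 6, 1.
The distinct values are {0, 1, 2, 3, 4, 6, 8, 9, 12, 13, 16, 18}; there are 12 of them.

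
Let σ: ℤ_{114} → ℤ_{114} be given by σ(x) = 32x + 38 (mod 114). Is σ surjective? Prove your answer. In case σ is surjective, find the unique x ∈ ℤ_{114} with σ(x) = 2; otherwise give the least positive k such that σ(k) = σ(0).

Since gcd(32, 114) = 2, we have 32x ≡ 0 (mod 2) for all x, so σ(x) ≡ 0 (mod 2).
But 1 ≢ 0 (mod 2), so 1 ∈ ℤ_{114} has no preimage. Therefore σ is not surjective.
Since σ is not surjective, we find the least positive k with σ(k) = σ(0): this means 32k ≡ 0 (mod 114), i.e. 114 ∣ 32k. Since gcd(32, 114) = 2, dividing through by 2 this holds exactly when 57 ∣ 16k, and as gcd(16, 57) = 1, exactly when 57 ∣ k.
The smallest positive such k is 57.

57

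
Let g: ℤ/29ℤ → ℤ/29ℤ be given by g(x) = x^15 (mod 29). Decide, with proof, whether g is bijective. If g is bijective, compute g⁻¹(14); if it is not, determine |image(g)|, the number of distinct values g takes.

Since 29 is prime, the nonzero elements of ℤ/29ℤ form a cyclic group of order 28.
As gcd(15, 28) = 1, raising to the 15th power is a bijection on this group: if u^15 ≡ v^15 then (uv^{−1})^15 = 1, and the only element of order dividing gcd(15, 28) = 1 is 1, so u = v.
With g(0) = 0 this makes g injective on all of ℤ/29ℤ, hence bijective (finite equal-size domain and codomain). In particular g is bijective.
Since g is bijective, we find the preimage of 14. The inverse of x ↦ x^15 on (ℤ/29ℤ)^× is x ↦ x^15, because 15·15 = 225 = 8·28 + 1 ≡ 1 (mod 28) and x^{28} = 1 for x ≠ 0 (Fermat). So g⁻¹(14) = 14^15 mod 29.
Repeated squaring mod 29: 14^1 ≡ 14, 14^2 ≡ 14² = 196 ≡ 22, 14^4 ≡ 22² = 484 ≡ 20, 14^8 ≡ 20² = 400 ≡ 23. Since 15 = 8 + 4 + 2 + 1, 14^15 ≡ 23·20·22·14: 23·20 = 460 ≡ 25, then 25·22 = 550 ≡ 28, then 28·14 = 392 ≡ 15. So 14^15 ≡ 15 (mod 29).
Hence g⁻¹(14) = 15.

15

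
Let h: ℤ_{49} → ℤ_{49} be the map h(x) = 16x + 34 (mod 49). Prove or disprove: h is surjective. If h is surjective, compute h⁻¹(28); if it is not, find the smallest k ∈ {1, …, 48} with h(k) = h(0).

Since gcd(16, 49) = 1, 16 is invertible modulo 49. Euclid's algorithm: 49 = 3·16 + 1; back-substituting gives 1 = 46·16 − 15·49, so 16⁻¹ ≡ 46 (mod 49).
For any y ∈ ℤ_{49}, x = 46(y − 34) mod 49 satisfies h(x) = 16·46(y − 34) + 34 ≡ y (since 16·46 ≡ 1 mod 49). So every y has a preimage.
Therefore h is surjective.
Since h is surjective, we compute h⁻¹(28): solve 16x + 34 ≡ 28 (mod 49), i.e. 16x ≡ 43 (mod 49).
Multiplying by 16⁻¹ = 46 gives x ≡ 46·43 = 1978 = 40·49 + 18 ≡ 18 (mod 49).
Check: h(18) = 16·18 + 34 = 322 = 6·49 + 28 ≡ 28 (mod 49).

18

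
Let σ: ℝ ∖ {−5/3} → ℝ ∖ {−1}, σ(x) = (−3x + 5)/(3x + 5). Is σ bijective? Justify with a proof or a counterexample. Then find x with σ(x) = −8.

-15/7

Suppose σ(u) = σ(v). Cross-multiplying: (−3u + 5)(3v + 5) = (−3v + 5)(3u + 5).
Expanding both sides and cancelling the symmetric terms leaves −30·(u − v) = 0. Since −30 ≠ 0, u = v. So σ is injective.
For any y ≠ −1, solving y(3x + 5) = −3x + 5 for x gives a well-defined x ≠ −5/3. So σ is surjective.
Therefore σ is bijective.
Solving σ(x) = −8: cross-multiplying gives −3x + 5 = −8(3x + 5), which rearranges to 21x = −45, so x = −15/7.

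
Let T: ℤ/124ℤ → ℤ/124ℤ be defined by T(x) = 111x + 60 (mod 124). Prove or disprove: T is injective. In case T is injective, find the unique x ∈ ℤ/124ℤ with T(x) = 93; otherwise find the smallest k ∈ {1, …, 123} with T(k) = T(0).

If T(a) = T(b), then 111a ≡ 111b (mod 124). Because gcd(111, 124) = 1, we may cancel 111 to get a ≡ b (mod 124).
Thus T is injective.
We now compute 111⁻¹ mod 124 explicitly. Euclid's algorithm: 124 = 1·111 + 13, 111 = 8·13 + 7, 13 = 1·7 + 6, 7 = 1·6 + 1; back-substituting gives 1 = 19·111 − 17·124, so 111⁻¹ ≡ 19 (mod 124).
Since T is injective, we find T⁻¹(93): we need 111x ≡ 93 − 60 ≡ 33 (mod 124). Using 111⁻¹ = 19: x ≡ 19·33 = 627 = 5·124 + 7, so x = 7.
Check: T(7) = 111·7 + 60 = 837 = 6·124 + 93 ≡ 93 (mod 124).

7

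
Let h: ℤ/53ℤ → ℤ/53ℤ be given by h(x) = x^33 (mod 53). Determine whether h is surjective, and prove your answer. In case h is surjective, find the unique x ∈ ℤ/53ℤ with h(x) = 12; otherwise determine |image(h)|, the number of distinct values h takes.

27

Since 53 is prime, the nonzero elements of ℤ/53ℤ form a cyclic group of order 52.
As gcd(33, 52) = 1, raising to the 33rd power is a bijection on this group: if x_1^33 ≡ x_2^33 then (x_1x_2^{−1})^33 = 1, and the only element of order dividing gcd(33, 52) = 1 is 1, so x_1 = x_2.
With h(0) = 0 this makes h injective on all of ℤ/53ℤ, hence bijective (finite equal-size domain and codomain). In particular h is surjective.
Since h is surjective, we find the preimage of 12. The inverse of x ↦ x^33 on (ℤ/53ℤ)^× is x ↦ x^41, because 33·41 = 1353 = 26·52 + 1 ≡ 1 (mod 52) and x^{52} = 1 for x ≠ 0 (Fermat). So h⁻¹(12) = 12^41 mod 53.
Repeated squaring mod 53: 12^1 ≡ 12, 12^2 ≡ 12² = 144 ≡ 38, 12^4 ≡ 38² = 1444 ≡ 13, 12^8 ≡ 13² = 169 ≡ 10, 12^16 ≡ 10² = 100 ≡ 47, 12^32 ≡ 47² = 2209 ≡ 36. Since 41 = 32 + 8 + 1, 12^41 ≡ 36·10·12: 36·10 = 360 ≡ 42, then 42·12 = 504 ≡ 27. So 12^41 ≡ 27 (mod 53).
Hence h⁻¹(12) = 27.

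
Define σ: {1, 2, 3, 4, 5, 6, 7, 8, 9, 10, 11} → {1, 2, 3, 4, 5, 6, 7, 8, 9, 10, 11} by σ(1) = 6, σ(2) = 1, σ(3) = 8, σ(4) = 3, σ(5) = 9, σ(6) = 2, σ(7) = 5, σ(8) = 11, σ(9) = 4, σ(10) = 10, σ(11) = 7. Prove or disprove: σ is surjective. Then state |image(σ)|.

Every element of the codomain has a preimage: 1 = σ(2), 2 = σ(6), 3 = σ(4), 4 = σ(9), 5 = σ(7), 6 = σ(1), 7 = σ(11), 8 = σ(3), 9 = σ(5), 10 = σ(10), 11 = σ(8).
So σ is surjective.
The image of σ is {1, 2, 3, 4, 5, 6, 7, 8, 9, 10, 11}, which has 11 elements.

11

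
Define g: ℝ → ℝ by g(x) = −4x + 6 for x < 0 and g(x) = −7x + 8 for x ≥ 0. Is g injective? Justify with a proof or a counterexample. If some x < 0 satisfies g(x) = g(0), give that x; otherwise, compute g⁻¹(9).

-1/2

Both pieces are strictly decreasing (slopes −4 and −7), so each is injective on its own interval.
The left piece maps (−∞, 0) onto (6, ∞); the right piece maps [0, ∞) onto (−∞, 8].
These images overlap. In particular g(0) = 8 (right piece), and solving −4x + 6 = 8 on the left piece gives x = −1/2 < 0.
So g(−1/2) = g(0) with −1/2 ≠ 0, and g is not injective. This x = −1/2 is the requested value below 0.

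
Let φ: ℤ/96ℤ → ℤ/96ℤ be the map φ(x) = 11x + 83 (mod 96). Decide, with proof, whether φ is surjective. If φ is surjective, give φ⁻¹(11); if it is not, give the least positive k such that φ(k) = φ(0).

By definition, φ is surjective if every y in the codomain equals φ(x) for some x in the domain.
Since gcd(11, 96) = 1, 11 is invertible modulo 96. Euclid's algorithm: 96 = 8·11 + 8, 11 = 1·8 + 3, 8 = 2·3 + 2, 3 = 1·2 + 1; back-substituting gives 1 = 35·11 − 4·96, so 11⁻¹ ≡ 35 (mod 96).
For any y ∈ ℤ/96ℤ, x = 35(y − 83) mod 96 satisfies φ(x) = 11·35(y − 83) + 83 ≡ y (since 11·35 ≡ 1 mod 96). So every y has a preimage.
Hence φ is surjective.
Since φ is surjective, we find φ⁻¹(11): we need 11x ≡ 11 − 83 ≡ 24 (mod 96). Using 11⁻¹ = 35: x ≡ 35·24 = 840 = 8·96 + 72, so x = 72.
Check: φ(72) = 11·72 + 83 = 875 = 9·96 + 11 ≡ 11 (mod 96).

72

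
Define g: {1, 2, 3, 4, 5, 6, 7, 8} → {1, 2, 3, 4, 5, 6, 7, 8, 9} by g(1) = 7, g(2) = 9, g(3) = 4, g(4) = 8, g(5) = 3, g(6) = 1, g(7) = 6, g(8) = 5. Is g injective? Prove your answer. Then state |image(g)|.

The values g(1), …, g(8) are 7, 9, 4, 8, 3, 1, 6, 5 — all distinct.
So g(u) = g(v) only when u = v, and g is injective.
The image of g is {1, 3, 4, 5, 6, 7, 8, 9}, which has 8 elements.

8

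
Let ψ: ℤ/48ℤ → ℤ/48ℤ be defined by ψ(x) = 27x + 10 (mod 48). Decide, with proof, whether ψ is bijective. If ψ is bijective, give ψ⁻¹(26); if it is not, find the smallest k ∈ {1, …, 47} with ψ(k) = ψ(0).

We have gcd(27, 48) = 3 > 1. Taking s = 0 and t = 16: ψ(0) = 10 and ψ(16) = 27·16 + 10 = 442 ≡ 10 (mod 48).
So ψ(0) = ψ(16) while 0 ≠ 16, thus ψ is not injective, hence not bijective.
Since ψ is not bijective, we find the least positive k with ψ(k) = ψ(0): this means 27k ≡ 0 (mod 48), i.e. 48 ∣ 27k. Since gcd(27, 48) = 3, dividing through by 3 this holds exactly when 16 ∣ 9k, and as gcd(9, 16) = 1, exactly when 16 ∣ k.
The smallest positive such k is 16.

16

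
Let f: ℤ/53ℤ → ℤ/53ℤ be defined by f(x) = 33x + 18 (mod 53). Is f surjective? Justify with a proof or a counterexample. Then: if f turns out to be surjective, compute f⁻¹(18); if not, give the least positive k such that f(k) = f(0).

0

Recall: surjectivity means every element of the codomain has a preimage under f.
Since gcd(33, 53) = 1, 33 is invertible modulo 53. Euclid's algorithm: 53 = 1·33 + 20, 33 = 1·20 + 13, 20 = 1·13 + 7, 13 = 1·7 + 6, 7 = 1·6 + 1; back-substituting gives 1 = 45·33 − 28·53, so 33⁻¹ ≡ 45 (mod 53).
For any y ∈ ℤ/53ℤ, x = 45(y − 18) mod 53 satisfies f(x) = 33·45(y − 18) + 18 ≡ y (since 33·45 ≡ 1 mod 53). So every y has a preimage.
So f is surjective.
Since f is surjective, we compute f⁻¹(18): solve 33x + 18 ≡ 18 (mod 53), i.e. 33x ≡ 0 (mod 53).
Multiplying by 33⁻¹ = 45 gives x ≡ 45·0 = 0 ≡ 0 (mod 53).
Check: f(0) = 33·0 + 18 = 18 ≡ 18 (mod 53).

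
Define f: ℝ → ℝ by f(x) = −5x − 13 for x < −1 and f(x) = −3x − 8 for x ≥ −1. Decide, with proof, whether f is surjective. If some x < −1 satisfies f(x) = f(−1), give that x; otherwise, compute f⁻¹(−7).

-8/5

Both pieces are strictly decreasing (slopes −5 and −3), so each is injective on its own interval.
The left piece maps (−∞, −1) onto (−8, ∞); the right piece maps [−1, ∞) onto (−∞, −5].
The union (−8, ∞) ∪ (−∞, −5] covers ℝ, so f is surjective.
For the follow-up: the images overlap, so an x < −1 with f(x) = f(−1) exists. f(−1) = −5; solving −5x − 13 = −5 for x < −1 gives x = (−5 + 13)/(−5) = −8/5.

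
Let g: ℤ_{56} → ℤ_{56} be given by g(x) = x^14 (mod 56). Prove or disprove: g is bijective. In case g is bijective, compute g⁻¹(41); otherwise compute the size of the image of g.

g(6): Repeated squaring mod 56: 6^1 ≡ 6, 6^2 ≡ 6² = 36, 6^4 ≡ 36² = 1296 ≡ 8, 6^8 ≡ 8² = 64 ≡ 8. Since 14 = 8 + 4 + 2, 6^14 ≡ 8·8·36: 8·8 = 64 ≡ 8, then 8·36 = 288 ≡ 8. So 6^14 ≡ 8 (mod 56).
g(8): Repeated squaring mod 56: 8^1 ≡ 8, 8^2 ≡ 8² = 64 ≡ 8, 8^4 ≡ 8² = 64 ≡ 8, 8^8 ≡ 8² = 64 ≡ 8. Since 14 = 8 + 4 + 2, 8^14 ≡ 8·8·8: 8·8 = 64 ≡ 8, then 8·8 = 64 ≡ 8. So 8^14 ≡ 8 (mod 56).
So g(6) = g(8) = 8 while 6 ≠ 8, so g is not injective, hence not bijective.
Since g is not bijective, we determine |image(g)|. Computing x^14 mod 56 for each x (by repeated squaring, reducing mod 56 at every step), the values g(0), g(1), …, g(55) are: 0, 1, 32, 9, 16, 25, 8, 49, 8, 25, 16, 9, 32, 1, 0, 1, 32, 9, 16, 25, 8, 49, 8, 25, 16, 9, 32, 1, 0, 1, 32, 9, 16, 25, 8, 49, 8, 25, 16, 9, 32, 1, 0, 1, 32, 9, 16, 25, 8, 49, 8, 25, 16, 9, 32, 1.
The distinct values are {0, 1, 8, 9, 16, 25, 32, 49}; there are 8 of them.

8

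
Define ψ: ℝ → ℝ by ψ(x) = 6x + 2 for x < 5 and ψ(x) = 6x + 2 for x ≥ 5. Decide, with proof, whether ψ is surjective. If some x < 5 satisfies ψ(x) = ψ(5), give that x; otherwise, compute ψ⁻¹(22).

10/3

Both pieces are strictly increasing (slopes 6 and 6), so each is injective on its own interval.
The left piece maps (−∞, 5) onto (−∞, 32); the right piece maps [5, ∞) onto [32, ∞).
These images together cover ℝ, so ψ is surjective.
Because the two images are disjoint, no x < 5 has ψ(x) = ψ(5), so we compute ψ⁻¹(22): 22 lies in (−∞, 32), so solve 6x + 2 = 22: x = (22 − 2)/6 = 10/3.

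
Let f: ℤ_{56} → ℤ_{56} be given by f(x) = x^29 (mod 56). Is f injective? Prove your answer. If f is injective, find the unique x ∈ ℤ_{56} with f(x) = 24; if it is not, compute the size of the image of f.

f(0) = 0^29 = 0.
f(14): Repeated squaring mod 56: 14^1 ≡ 14, 14^2 ≡ 14² = 196 ≡ 28, 14^4 ≡ 28² = 784 ≡ 0, 14^8 ≡ 0² = 0, 14^16 ≡ 0² = 0. Since 29 = 16 + 8 + 4 + 1, 14^29 ≡ 0·0·0·14: 0·0 = 0, then 0·0 = 0, then 0·14 = 0. So 14^29 ≡ 0 (mod 56).
So f(0) = f(14) = 0 while 0 ≠ 14, thus f is not injective.
Since f is not injective, we determine |image(f)|. Computing x^29 mod 56 for each x (by repeated squaring, reducing mod 56 at every step), the values f(0), f(1), …, f(55) are: 0, 1, 32, 19, 16, 45, 48, 7, 8, 25, 40, 51, 24, 13, 0, 15, 32, 33, 16, 3, 48, 21, 8, 39, 40, 9, 24, 27, 0, 29, 32, 47, 16, 17, 48, 35, 8, 53, 40, 23, 24, 41, 0, 43, 32, 5, 16, 31, 48, 49, 8, 11, 40, 37, 24, 55.
The distinct values are {0, 1, 3, 5, 7, 8, 9, 11, 13, 15, 16, 17, 19, 21, 23, 24, 25, 27, 29, 31, 32, 33, 35, 37, 39, 40, 41, 43, 45, 47, 48, 49, 51, 53, 55}; there are 35 of them.

35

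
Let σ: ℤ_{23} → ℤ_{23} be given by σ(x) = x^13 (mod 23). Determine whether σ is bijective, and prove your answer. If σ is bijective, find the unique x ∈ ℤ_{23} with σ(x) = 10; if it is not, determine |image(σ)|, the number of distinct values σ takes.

Since 23 is prime, the nonzero elements of ℤ_{23} form a cyclic group of order 22.
As gcd(13, 22) = 1, raising to the 13th power is a bijection on this group: if x_1^13 ≡ x_2^13 then (x_1x_2^{−1})^13 = 1, and the only element of order dividing gcd(13, 22) = 1 is 1, so x_1 = x_2.
With σ(0) = 0 this makes σ injective on all of ℤ_{23}, hence bijective (finite equal-size domain and codomain). In particular σ is bijective.
Since σ is bijective, we find the preimage of 10. The inverse of x ↦ x^13 on (ℤ_{23})^× is x ↦ x^17, because 13·17 = 221 = 10·22 + 1 ≡ 1 (mod 22) and x^{22} = 1 for x ≠ 0 (Fermat). So σ⁻¹(10) = 10^17 mod 23.
Repeated squaring mod 23: 10^1 ≡ 10, 10^2 ≡ 10² = 100 ≡ 8, 10^4 ≡ 8² = 64 ≡ 18, 10^8 ≡ 18² = 324 ≡ 2, 10^16 ≡ 2² = 4. Since 17 = 16 + 1, 10^17 ≡ 4·10: 4·10 = 40 ≡ 17. So 10^17 ≡ 17 (mod 23).
Hence σ⁻¹(10) = 17.

17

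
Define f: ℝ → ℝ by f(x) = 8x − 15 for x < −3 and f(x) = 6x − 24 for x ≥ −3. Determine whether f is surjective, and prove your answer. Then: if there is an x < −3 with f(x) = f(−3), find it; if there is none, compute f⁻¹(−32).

Both pieces are strictly increasing (slopes 8 and 6), so each is injective on its own interval.
The left piece maps (−∞, −3) onto (−∞, −39); the right piece maps [−3, ∞) onto [−42, ∞).
The union (−∞, −39) ∪ [−42, ∞) covers ℝ, so f is surjective.
For the follow-up: the images overlap, so an x < −3 with f(x) = f(−3) exists. f(−3) = −42; solving 8x − 15 = −42 for x < −3 gives x = (−42 + 15)/8 = −27/8.

-27/8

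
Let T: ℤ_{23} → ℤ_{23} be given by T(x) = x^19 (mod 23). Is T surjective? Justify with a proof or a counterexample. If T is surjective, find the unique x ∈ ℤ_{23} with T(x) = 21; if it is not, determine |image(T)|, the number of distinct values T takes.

Since 23 is prime, the nonzero elements of ℤ_{23} form a cyclic group of order 22.
As gcd(19, 22) = 1, raising to the 19th power is a bijection on this group: if a^19 ≡ b^19 then (ab^{−1})^19 = 1, and the only element of order dividing gcd(19, 22) = 1 is 1, so a = b.
With T(0) = 0 this makes T injective on all of ℤ_{23}, hence bijective (finite equal-size domain and codomain). In particular T is surjective.
Since T is surjective, we find the preimage of 21. The inverse of x ↦ x^19 on (ℤ_{23})^× is x ↦ x^7, because 19·7 = 133 = 6·22 + 1 ≡ 1 (mod 22) and x^{22} = 1 for x ≠ 0 (Fermat). So T⁻¹(21) = 21^7 mod 23.
Repeated squaring mod 23: 21^1 ≡ 21, 21^2 ≡ 21² = 441 ≡ 4, 21^4 ≡ 4² = 16. Since 7 = 4 + 2 + 1, 21^7 ≡ 16·4·21: 16·4 = 64 ≡ 18, then 18·21 = 378 ≡ 10. So 21^7 ≡ 10 (mod 23).
Hence T⁻¹(21) = 10.

10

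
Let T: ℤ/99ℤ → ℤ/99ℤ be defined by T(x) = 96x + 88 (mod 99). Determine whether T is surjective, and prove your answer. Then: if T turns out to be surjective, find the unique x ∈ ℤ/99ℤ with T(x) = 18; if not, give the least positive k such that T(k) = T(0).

Since gcd(96, 99) = 3, we have 96x ≡ 0 (mod 3) for all x, so T(x) ≡ 1 (mod 3).
But 0 ≢ 1 (mod 3), so 0 ∈ ℤ/99ℤ has no preimage. Hence T is not surjective.
Since T is not surjective, we find the least positive k with T(k) = T(0): this means 96k ≡ 0 (mod 99), i.e. 99 ∣ 96k. Since gcd(96, 99) = 3, dividing through by 3 this holds exactly when 33 ∣ 32k, and as gcd(32, 33) = 1, exactly when 33 ∣ k.
The smallest positive such k is 33.

33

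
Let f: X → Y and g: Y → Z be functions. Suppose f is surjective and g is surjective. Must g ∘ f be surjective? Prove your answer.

surjective

Let c ∈ Z. Since g is surjective, there is b ∈ Y with g(b) = c. Since f is surjective, there is a ∈ X with f(a) = b.
Then (g ∘ f)(a) = g(b) = c. So g ∘ f is surjective.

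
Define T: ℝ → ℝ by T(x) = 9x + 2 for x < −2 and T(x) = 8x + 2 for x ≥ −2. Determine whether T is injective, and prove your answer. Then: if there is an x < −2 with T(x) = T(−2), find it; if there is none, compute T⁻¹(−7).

Both pieces are strictly increasing (slopes 9 and 8), so each is injective on its own interval.
The left piece maps (−∞, −2) onto (−∞, −16); the right piece maps [−2, ∞) onto [−14, ∞).
These images are disjoint, so no value is attained by both pieces. Therefore T is injective.
Because the two images are disjoint, no x < −2 has T(x) = T(−2), so we compute T⁻¹(−7): −7 lies in [−14, ∞), so solve 8x + 2 = −7: x = (−7 − 2)/8 = −9/8.

-9/8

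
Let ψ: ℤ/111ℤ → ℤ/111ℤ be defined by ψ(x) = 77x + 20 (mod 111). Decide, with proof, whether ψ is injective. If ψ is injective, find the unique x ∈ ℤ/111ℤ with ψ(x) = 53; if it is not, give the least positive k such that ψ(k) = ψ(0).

Recall: injectivity means: for all a, b in the domain, ψ(a) = ψ(b) implies a = b.
If ψ(a) = ψ(b), then 77a ≡ 77b (mod 111). Because gcd(77, 111) = 1, we may cancel 77 to get a ≡ b (mod 111).
So ψ is injective.
We now compute 77⁻¹ mod 111 explicitly. Euclid's algorithm: 111 = 1·77 + 34, 77 = 2·34 + 9, 34 = 3·9 + 7, 9 = 1·7 + 2, 7 = 3·2 + 1; back-substituting gives 1 = 62·77 − 43·111, so 77⁻¹ ≡ 62 (mod 111).
Since ψ is injective, we find ψ⁻¹(53): we need 77x ≡ 53 − 20 ≡ 33 (mod 111). Using 77⁻¹ = 62: x ≡ 62·33 = 2046 = 18·111 + 48, so x = 48.
Check: ψ(48) = 77·48 + 20 = 3716 = 33·111 + 53 ≡ 53 (mod 111).

48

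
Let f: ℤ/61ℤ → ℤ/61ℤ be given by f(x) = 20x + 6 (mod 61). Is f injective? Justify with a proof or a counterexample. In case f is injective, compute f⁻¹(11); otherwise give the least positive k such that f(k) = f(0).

Recall that f is injective if f(a) = f(b) implies a = b.
Suppose f(a) = f(b) in ℤ/61ℤ. Then 20a + 6 ≡ 20b + 6 (mod 61), thus 20(a − b) ≡ 0 (mod 61).
Since gcd(20, 61) = 1, 20 is invertible modulo 61, thus a − b ≡ 0 (mod 61), i.e. a = b.
So f is injective.
We now compute 20⁻¹ mod 61 explicitly. Euclid's algorithm: 61 = 3·20 + 1; back-substituting gives 1 = 58·20 − 19·61, so 20⁻¹ ≡ 58 (mod 61).
Since f is injective, we compute f⁻¹(11): solve 20x + 6 ≡ 11 (mod 61), i.e. 20x ≡ 5 (mod 61).
Multiplying by 20⁻¹ = 58 gives x ≡ 58·5 = 290 = 4·61 + 46 ≡ 46 (mod 61).
Check: f(46) = 20·46 + 6 = 926 = 15·61 + 11 ≡ 11 (mod 61).

46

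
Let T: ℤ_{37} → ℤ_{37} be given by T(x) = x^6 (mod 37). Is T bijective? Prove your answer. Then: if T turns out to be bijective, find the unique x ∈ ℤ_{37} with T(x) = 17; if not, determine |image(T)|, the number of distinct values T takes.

7

T(3): Repeated squaring mod 37: 3^1 ≡ 3, 3^2 ≡ 3² = 9, 3^4 ≡ 9² = 81 ≡ 7. Since 6 = 4 + 2, 3^6 ≡ 7·9: 7·9 = 63 ≡ 26. So 3^6 ≡ 26 (mod 37).
T(4): Repeated squaring mod 37: 4^1 ≡ 4, 4^2 ≡ 4² = 16, 4^4 ≡ 16² = 256 ≡ 34. Since 6 = 4 + 2, 4^6 ≡ 34·16: 34·16 = 544 ≡ 26. So 4^6 ≡ 26 (mod 37).
So T(3) = T(4) = 26 while 3 ≠ 4, so T is not injective, hence not bijective.
Since T is not bijective, we determine |image(T)|. Computing x^6 mod 37 for each x (by repeated squaring, reducing mod 37 at every step), the values T(0), T(1), …, T(36) are: 0, 1, 27, 26, 26, 11, 36, 26, 36, 10, 1, 1, 10, 11, 36, 27, 10, 27, 11, 11, 27, 10, 27, 36, 11, 10, 1, 1, 10, 36, 26, 36, 11, 26, 26, 27, 1.
The distinct values are {0, 1, 10, 11, 26, 27, 36}; there are 7 of them.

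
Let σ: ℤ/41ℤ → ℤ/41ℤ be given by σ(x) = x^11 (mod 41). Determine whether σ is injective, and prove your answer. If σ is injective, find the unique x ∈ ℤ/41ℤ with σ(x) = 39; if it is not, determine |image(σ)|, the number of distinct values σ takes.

2

Since 41 is prime, the nonzero elements of ℤ/41ℤ form a cyclic group of order 40.
As gcd(11, 40) = 1, raising to the 11th power is a bijection on this group: if u^11 ≡ v^11 then (uv^{−1})^11 = 1, and the only element of order dividing gcd(11, 40) = 1 is 1, so u = v.
With σ(0) = 0 this makes σ injective on all of ℤ/41ℤ, hence bijective (finite equal-size domain and codomain). In particular σ is injective.
Since σ is injective, we find the preimage of 39. The inverse of x ↦ x^11 on (ℤ/41ℤ)^× is x ↦ x^11, because 11·11 = 121 = 3·40 + 1 ≡ 1 (mod 40) and x^{40} = 1 for x ≠ 0 (Fermat). So σ⁻¹(39) = 39^11 mod 41.
Repeated squaring mod 41: 39^1 ≡ 39, 39^2 ≡ 39² = 1521 ≡ 4, 39^4 ≡ 4² = 16, 39^8 ≡ 16² = 256 ≡ 10. Since 11 = 8 + 2 + 1, 39^11 ≡ 10·4·39: 10·4 = 40, then 40·39 = 1560 ≡ 2. So 39^11 ≡ 2 (mod 41).
Hence σ⁻¹(39) = 2.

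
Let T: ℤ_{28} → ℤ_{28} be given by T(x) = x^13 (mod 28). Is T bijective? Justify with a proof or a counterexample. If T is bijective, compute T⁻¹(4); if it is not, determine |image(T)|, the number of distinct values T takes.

T(0) = 0^13 = 0.
T(14): Repeated squaring mod 28: 14^1 ≡ 14, 14^2 ≡ 14² = 196 ≡ 0, 14^4 ≡ 0² = 0, 14^8 ≡ 0² = 0. Since 13 = 8 + 4 + 1, 14^13 ≡ 0·0·14: 0·0 = 0, then 0·14 = 0. So 14^13 ≡ 0 (mod 28).
So T(0) = T(14) = 0 while 0 ≠ 14, therefore T is not injective, hence not bijective.
Since T is not bijective, we determine |image(T)|. Computing x^13 mod 28 for each x (by repeated squaring, reducing mod 28 at every step), the values T(0), T(1), …, T(27) are: 0, 1, 16, 3, 4, 5, 20, 7, 8, 9, 24, 11, 12, 13, 0, 15, 16, 17, 4, 19, 20, 21, 8, 23, 24, 25, 12, 27.
The distinct values are {0, 1, 3, 4, 5, 7, 8, 9, 11, 12, 13, 15, 16, 17, 19, 20, 21, 23, 24, 25, 27}; there are 21 of them.

21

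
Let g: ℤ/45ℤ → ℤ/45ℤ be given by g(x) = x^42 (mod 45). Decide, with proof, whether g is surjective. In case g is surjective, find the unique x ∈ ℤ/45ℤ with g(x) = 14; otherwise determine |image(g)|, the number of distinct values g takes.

g(1) = 1^42 = 1.
g(4): Repeated squaring mod 45: 4^1 ≡ 4, 4^2 ≡ 4² = 16, 4^4 ≡ 16² = 256 ≡ 31, 4^8 ≡ 31² = 961 ≡ 16, 4^16 ≡ 16² = 256 ≡ 31, 4^32 ≡ 31² = 961 ≡ 16. Since 42 = 32 + 8 + 2, 4^42 ≡ 16·16·16: 16·16 = 256 ≡ 31, then 31·16 = 496 ≡ 1. So 4^42 ≡ 1 (mod 45).
So g(1) = g(4) = 1 while 1 ≠ 4, thus g is not injective.
A non-injective map from the 45-element set ℤ/45ℤ to itself takes at most 44 distinct values, so it cannot be surjective. So g is not surjective.
Since g is not surjective, we determine |image(g)|. Computing x^42 mod 45 for each x (by repeated squaring, reducing mod 45 at every step), the values g(0), g(1), …, g(44) are: 0, 1, 19, 9, 1, 10, 36, 19, 19, 36, 10, 1, 9, 19, 1, 0, 1, 19, 9, 1, 10, 36, 19, 19, 36, 10, 1, 9, 19, 1, 0, 1, 19, 9, 1, 10, 36, 19, 19, 36, 10, 1, 9, 19, 1.
The distinct values are {0, 1, 9, 10, 19, 36}; there are 6 of them.

6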